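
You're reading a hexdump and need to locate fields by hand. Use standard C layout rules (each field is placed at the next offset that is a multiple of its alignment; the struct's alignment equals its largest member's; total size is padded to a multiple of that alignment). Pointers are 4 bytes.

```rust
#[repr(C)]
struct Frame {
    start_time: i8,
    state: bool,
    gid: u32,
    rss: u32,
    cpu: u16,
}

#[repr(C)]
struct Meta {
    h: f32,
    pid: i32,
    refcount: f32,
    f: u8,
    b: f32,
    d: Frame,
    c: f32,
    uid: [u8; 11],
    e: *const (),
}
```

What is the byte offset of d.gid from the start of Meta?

Frame: start_time at 0 (size 1, align 1) → ends 1; state at 1 (size 1, align 1) → ends 2; pad 2 to align 4 for gid; gid at 4 (size 4, align 4) → ends 8; rss at 8 (size 4, align 4) → ends 12; cpu at 12 (size 2, align 2) → ends 14; tail pad 2 to reach multiple of 4; total 16 bytes, alignment 4
h at 0 (size 4, align 4) → ends 4
pid at 4 (size 4, align 4) → ends 8
refcount at 8 (size 4, align 4) → ends 12
f at 12 (size 1, align 1) → ends 13
pad 3 to align 4 for b
b at 16 (size 4, align 4) → ends 20
d at 20 (size 16, align 4) → ends 36
within Frame: gid at 4
20 + 4 = 24

24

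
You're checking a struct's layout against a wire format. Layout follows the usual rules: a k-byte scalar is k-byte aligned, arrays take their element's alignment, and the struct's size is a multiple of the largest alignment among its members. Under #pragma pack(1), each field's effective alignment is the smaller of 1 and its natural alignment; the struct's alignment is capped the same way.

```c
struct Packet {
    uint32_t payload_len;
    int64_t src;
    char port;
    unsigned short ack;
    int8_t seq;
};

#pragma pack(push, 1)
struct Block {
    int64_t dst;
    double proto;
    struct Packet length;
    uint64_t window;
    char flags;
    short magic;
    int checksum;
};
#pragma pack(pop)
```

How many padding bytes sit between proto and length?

0

Packet: @0: payload_len [4B, align 4] → 4; +4 pad (align 8); @8: src [8B, align 8] → 16; @16: port [1B, align 1] → 17; +1 pad (align 2); @18: ack [2B, align 2] → 20; @20: seq [1B, align 1] → 21; +3 tail pad (align 8); size 24, align 8
@0: dst [8B, align 1] → 8
@8: proto [8B, align 1] → 16
@16: length [24B, align 1] → 40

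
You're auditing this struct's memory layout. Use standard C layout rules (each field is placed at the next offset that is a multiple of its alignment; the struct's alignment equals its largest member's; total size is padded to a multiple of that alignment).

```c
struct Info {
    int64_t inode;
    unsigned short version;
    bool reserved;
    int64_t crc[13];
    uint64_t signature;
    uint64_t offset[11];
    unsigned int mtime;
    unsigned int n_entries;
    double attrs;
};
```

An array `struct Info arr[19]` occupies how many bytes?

4408

0..8  inode  (8B, 8-aligned)
8..10  version  (2B, 2-aligned)
10..11  reserved  (1B, 1-aligned)
11..16  -- padding (5B)
16..120  crc  (104B, 8-aligned)
120..128  signature  (8B, 8-aligned)
128..216  offset  (88B, 8-aligned)
216..220  mtime  (4B, 4-aligned)
220..224  n_entries  (4B, 4-aligned)
224..232  attrs  (8B, 8-aligned)
sizeof = 232, alignof = 8
array of 19: 19 × 232 = 4408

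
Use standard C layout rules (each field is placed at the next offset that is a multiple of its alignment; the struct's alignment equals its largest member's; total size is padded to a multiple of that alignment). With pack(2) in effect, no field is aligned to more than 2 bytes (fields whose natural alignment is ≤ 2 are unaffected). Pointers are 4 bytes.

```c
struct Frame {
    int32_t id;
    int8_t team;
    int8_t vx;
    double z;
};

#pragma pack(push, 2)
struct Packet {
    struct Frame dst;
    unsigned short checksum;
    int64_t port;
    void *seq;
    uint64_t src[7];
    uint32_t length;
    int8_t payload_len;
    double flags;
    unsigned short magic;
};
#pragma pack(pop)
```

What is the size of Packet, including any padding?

102 bytes

Frame: @0: id [4B, align 4] → 4; @4: team [1B, align 1] → 5; @5: vx [1B, align 1] → 6; +2 pad (align 8); @8: z [8B, align 8] → 16; size 16, align 8
@0: dst [16B, align 2] → 16
@16: checksum [2B, align 2] → 18
@18: port [8B, align 2] → 26
@26: seq [4B, align 2] → 30
@30: src [56B, align 2] → 86
@86: length [4B, align 2] → 90
@90: payload_len [1B, align 1] → 91
+1 pad (align 2)
@92: flags [8B, align 2] → 100
@100: magic [2B, align 2] → 102
size 102, align 2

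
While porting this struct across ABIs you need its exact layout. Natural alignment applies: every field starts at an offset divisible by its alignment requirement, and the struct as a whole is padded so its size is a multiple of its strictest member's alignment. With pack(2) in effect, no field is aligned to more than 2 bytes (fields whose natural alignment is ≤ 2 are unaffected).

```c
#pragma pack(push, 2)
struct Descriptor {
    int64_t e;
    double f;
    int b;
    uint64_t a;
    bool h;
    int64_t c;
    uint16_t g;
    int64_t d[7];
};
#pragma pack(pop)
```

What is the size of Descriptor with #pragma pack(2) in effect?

96

@0: e [8B, align 2] → 8
@8: f [8B, align 2] → 16
@16: b [4B, align 2] → 20
@20: a [8B, align 2] → 28
@28: h [1B, align 1] → 29
+1 pad (align 2)
@30: c [8B, align 2] → 38
@38: g [2B, align 2] → 40
@40: d [56B, align 2] → 96
size 96, align 2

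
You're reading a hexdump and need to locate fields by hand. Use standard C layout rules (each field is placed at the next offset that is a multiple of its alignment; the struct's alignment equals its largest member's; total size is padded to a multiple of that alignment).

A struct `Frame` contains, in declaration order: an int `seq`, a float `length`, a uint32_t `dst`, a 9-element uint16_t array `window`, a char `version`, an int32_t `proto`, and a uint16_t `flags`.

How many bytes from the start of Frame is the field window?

12

0..4  seq  (4B, 4-aligned)
4..8  length  (4B, 4-aligned)
8..12  dst  (4B, 4-aligned)
12..30  window  (18B, 2-aligned)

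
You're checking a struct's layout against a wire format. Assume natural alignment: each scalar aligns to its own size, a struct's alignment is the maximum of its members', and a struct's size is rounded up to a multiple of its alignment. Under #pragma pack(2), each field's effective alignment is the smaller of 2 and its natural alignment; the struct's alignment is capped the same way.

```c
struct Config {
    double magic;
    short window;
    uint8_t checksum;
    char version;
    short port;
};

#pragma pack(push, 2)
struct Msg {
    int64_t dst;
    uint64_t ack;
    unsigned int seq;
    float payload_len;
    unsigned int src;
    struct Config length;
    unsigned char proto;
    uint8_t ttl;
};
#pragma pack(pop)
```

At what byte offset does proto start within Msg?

44

Config: 0..8  magic  (8B, 8-aligned); 8..10  window  (2B, 2-aligned); 10..11  checksum  (1B, 1-aligned); 11..12  version  (1B, 1-aligned); 12..14  port  (2B, 2-aligned); 14..16  -- tail padding (2B); sizeof = 16, alignof = 8
0..8  dst  (8B, 2-aligned)
8..16  ack  (8B, 2-aligned)
16..20  seq  (4B, 2-aligned)
20..24  payload_len  (4B, 2-aligned)
24..28  src  (4B, 2-aligned)
28..44  length  (16B, 2-aligned)
44..45  proto  (1B, 1-aligned)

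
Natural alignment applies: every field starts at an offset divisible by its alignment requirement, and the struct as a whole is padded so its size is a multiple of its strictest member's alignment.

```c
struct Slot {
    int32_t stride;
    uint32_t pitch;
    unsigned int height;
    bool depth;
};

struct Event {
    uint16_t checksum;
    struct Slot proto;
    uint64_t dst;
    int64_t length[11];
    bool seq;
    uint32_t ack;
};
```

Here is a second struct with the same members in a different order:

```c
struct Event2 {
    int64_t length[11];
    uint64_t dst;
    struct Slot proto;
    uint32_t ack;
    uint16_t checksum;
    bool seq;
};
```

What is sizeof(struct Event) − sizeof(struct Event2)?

Slot: 0..4  stride  (4B, 4-aligned); 4..8  pitch  (4B, 4-aligned); 8..12  height  (4B, 4-aligned); 12..13  depth  (1B, 1-aligned); 13..16  -- tail padding (3B); sizeof = 16, alignof = 4
0..2  checksum  (2B, 2-aligned)
2..4  -- padding (2B)
4..20  proto  (16B, 4-aligned)
20..24  -- padding (4B)
24..32  dst  (8B, 8-aligned)
32..120  length  (88B, 8-aligned)
120..121  seq  (1B, 1-aligned)
121..124  -- padding (3B)
124..128  ack  (4B, 4-aligned)
sizeof = 128, alignof = 8
— Event2 —
0..88  length  (88B, 8-aligned)
88..96  dst  (8B, 8-aligned)
96..112  proto  (16B, 4-aligned)
112..116  ack  (4B, 4-aligned)
116..118  checksum  (2B, 2-aligned)
118..119  seq  (1B, 1-aligned)
119..120  -- tail padding (1B)
sizeof = 120, alignof = 8
128 − 120 = 8

8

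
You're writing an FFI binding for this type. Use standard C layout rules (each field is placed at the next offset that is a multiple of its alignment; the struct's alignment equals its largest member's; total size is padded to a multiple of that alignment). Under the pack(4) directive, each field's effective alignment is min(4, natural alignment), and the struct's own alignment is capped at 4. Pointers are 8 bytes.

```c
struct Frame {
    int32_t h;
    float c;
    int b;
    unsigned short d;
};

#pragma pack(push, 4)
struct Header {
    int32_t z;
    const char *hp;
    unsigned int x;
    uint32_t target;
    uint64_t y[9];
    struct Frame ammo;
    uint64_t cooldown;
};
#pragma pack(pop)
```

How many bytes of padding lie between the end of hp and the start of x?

0

Frame: 0..4  h  (4B, 4-aligned); 4..8  c  (4B, 4-aligned); 8..12  b  (4B, 4-aligned); 12..14  d  (2B, 2-aligned); 14..16  -- tail padding (2B); sizeof = 16, alignof = 4
0..4  z  (4B, 4-aligned)
4..12  hp  (8B, 4-aligned)
12..16  x  (4B, 4-aligned)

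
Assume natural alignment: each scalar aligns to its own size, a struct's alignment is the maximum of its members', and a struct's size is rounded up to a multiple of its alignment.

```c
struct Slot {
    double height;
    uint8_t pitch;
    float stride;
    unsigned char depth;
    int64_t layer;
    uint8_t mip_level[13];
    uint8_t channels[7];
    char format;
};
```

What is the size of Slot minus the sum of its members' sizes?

13

@0: height [8B, align 8] → 8
@8: pitch [1B, align 1] → 9
+3 pad (align 4)
@12: stride [4B, align 4] → 16
@16: depth [1B, align 1] → 17
+7 pad (align 8)
@24: layer [8B, align 8] → 32
@32: mip_level [13B, align 1] → 45
@45: channels [7B, align 1] → 52
@52: format [1B, align 1] → 53
+3 tail pad (align 8)
size 56, align 8
data bytes 43, size 56 → padding 13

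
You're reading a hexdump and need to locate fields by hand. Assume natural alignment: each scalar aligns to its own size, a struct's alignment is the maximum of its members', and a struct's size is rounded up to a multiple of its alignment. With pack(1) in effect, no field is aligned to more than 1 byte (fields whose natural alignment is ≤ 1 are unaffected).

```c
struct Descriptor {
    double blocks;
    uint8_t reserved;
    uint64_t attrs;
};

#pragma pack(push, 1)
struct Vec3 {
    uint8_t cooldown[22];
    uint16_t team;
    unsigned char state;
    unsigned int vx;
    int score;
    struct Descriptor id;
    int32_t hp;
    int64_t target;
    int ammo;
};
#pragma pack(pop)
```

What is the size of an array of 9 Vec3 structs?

657

Descriptor: 0..8  blocks  (8B, 8-aligned); 8..9  reserved  (1B, 1-aligned); 9..16  -- padding (7B); 16..24  attrs  (8B, 8-aligned); sizeof = 24, alignof = 8
0..22  cooldown  (22B, 1-aligned)
22..24  team  (2B, 1-aligned)
24..25  state  (1B, 1-aligned)
25..29  vx  (4B, 1-aligned)
29..33  score  (4B, 1-aligned)
33..57  id  (24B, 1-aligned)
57..61  hp  (4B, 1-aligned)
61..69  target  (8B, 1-aligned)
69..73  ammo  (4B, 1-aligned)
sizeof = 73, alignof = 1
array of 9: 9 × 73 = 657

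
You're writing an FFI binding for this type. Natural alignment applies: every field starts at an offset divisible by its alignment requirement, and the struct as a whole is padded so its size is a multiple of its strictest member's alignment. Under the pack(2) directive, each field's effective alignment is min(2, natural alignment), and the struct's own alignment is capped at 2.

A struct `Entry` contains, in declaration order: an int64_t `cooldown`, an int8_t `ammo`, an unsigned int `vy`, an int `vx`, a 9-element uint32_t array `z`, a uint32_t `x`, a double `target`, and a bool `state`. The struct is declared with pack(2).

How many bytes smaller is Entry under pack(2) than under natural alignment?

12

natural layout:
  cooldown at 0 (size 8, align 8) → ends 8
  ammo at 8 (size 1, align 1) → ends 9
  pad 3 to align 4 for vy
  vy at 12 (size 4, align 4) → ends 16
  vx at 16 (size 4, align 4) → ends 20
  z at 20 (size 36, align 4) → ends 56
  x at 56 (size 4, align 4) → ends 60
  pad 4 to align 8 for target
  target at 64 (size 8, align 8) → ends 72
  state at 72 (size 1, align 1) → ends 73
  tail pad 7 to reach multiple of 8
  total 80 bytes, alignment 8
packed(2) layout:
  cooldown at 0 (size 8, align 2) → ends 8
  ammo at 8 (size 1, align 1) → ends 9
  pad 1 to align 2 for vy
  vy at 10 (size 4, align 2) → ends 14
  vx at 14 (size 4, align 2) → ends 18
  z at 18 (size 36, align 2) → ends 54
  x at 54 (size 4, align 2) → ends 58
  target at 58 (size 8, align 2) → ends 66
  state at 66 (size 1, align 1) → ends 67
  tail pad 1 to reach multiple of 2
  total 68 bytes, alignment 2
80 − 68 = 12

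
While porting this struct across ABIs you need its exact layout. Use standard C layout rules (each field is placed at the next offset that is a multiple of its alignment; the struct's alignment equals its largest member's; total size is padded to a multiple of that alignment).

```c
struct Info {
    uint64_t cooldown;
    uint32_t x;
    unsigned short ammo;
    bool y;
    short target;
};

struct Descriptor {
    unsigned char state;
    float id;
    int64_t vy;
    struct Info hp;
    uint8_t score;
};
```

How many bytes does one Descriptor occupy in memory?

48

Info: @0: cooldown [8B, align 8] → 8; @8: x [4B, align 4] → 12; @12: ammo [2B, align 2] → 14; @14: y [1B, align 1] → 15; +1 pad (align 2); @16: target [2B, align 2] → 18; +6 tail pad (align 8); size 24, align 8
@0: state [1B, align 1] → 1
+3 pad (align 4)
@4: id [4B, align 4] → 8
@8: vy [8B, align 8] → 16
@16: hp [24B, align 8] → 40
@40: score [1B, align 1] → 41
+7 tail pad (align 8)
size 48, align 8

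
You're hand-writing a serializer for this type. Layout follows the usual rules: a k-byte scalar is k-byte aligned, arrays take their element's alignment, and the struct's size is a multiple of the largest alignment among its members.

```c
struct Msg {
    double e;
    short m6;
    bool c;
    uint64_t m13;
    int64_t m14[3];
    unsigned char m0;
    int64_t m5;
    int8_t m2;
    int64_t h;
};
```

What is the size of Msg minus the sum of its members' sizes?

e at 0 (size 8, align 8) → ends 8
m6 at 8 (size 2, align 2) → ends 10
c at 10 (size 1, align 1) → ends 11
pad 5 to align 8 for m13
m13 at 16 (size 8, align 8) → ends 24
m14 at 24 (size 24, align 8) → ends 48
m0 at 48 (size 1, align 1) → ends 49
pad 7 to align 8 for m5
m5 at 56 (size 8, align 8) → ends 64
m2 at 64 (size 1, align 1) → ends 65
pad 7 to align 8 for h
h at 72 (size 8, align 8) → ends 80
total 80 bytes, alignment 8
data bytes 61, size 80 → padding 19

19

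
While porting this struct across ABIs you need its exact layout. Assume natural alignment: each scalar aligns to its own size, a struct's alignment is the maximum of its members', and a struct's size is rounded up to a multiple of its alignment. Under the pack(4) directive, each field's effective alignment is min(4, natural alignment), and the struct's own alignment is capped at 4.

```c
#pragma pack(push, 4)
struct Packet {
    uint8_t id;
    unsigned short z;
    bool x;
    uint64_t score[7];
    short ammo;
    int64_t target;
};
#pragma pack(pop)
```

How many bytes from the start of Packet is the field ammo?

64

@0: id [1B, align 1] → 1
+1 pad (align 2)
@2: z [2B, align 2] → 4
@4: x [1B, align 1] → 5
+3 pad (align 4)
@8: score [56B, align 4] → 64
@64: ammo [2B, align 2] → 66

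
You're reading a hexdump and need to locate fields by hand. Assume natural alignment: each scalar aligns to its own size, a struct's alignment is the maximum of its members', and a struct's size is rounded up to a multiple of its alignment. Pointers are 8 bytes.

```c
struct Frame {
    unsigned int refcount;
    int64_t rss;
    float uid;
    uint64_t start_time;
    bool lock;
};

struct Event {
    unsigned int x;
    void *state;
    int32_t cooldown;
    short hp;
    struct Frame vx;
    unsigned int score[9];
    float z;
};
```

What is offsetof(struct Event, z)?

100

Frame: refcount at 0 (size 4, align 4) → ends 4; pad 4 to align 8 for rss; rss at 8 (size 8, align 8) → ends 16; uid at 16 (size 4, align 4) → ends 20; pad 4 to align 8 for start_time; start_time at 24 (size 8, align 8) → ends 32; lock at 32 (size 1, align 1) → ends 33; tail pad 7 to reach multiple of 8; total 40 bytes, alignment 8
x at 0 (size 4, align 4) → ends 4
pad 4 to align 8 for state
state at 8 (size 8, align 8) → ends 16
cooldown at 16 (size 4, align 4) → ends 20
hp at 20 (size 2, align 2) → ends 22
pad 2 to align 8 for vx
vx at 24 (size 40, align 8) → ends 64
score at 64 (size 36, align 4) → ends 100
z at 100 (size 4, align 4) → ends 104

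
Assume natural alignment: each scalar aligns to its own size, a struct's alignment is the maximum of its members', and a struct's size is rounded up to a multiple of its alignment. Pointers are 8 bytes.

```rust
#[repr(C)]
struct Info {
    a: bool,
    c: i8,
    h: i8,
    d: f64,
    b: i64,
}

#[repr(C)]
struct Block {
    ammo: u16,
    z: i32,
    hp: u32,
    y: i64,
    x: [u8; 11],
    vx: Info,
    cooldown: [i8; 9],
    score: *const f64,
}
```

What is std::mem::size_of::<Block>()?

88

Info: 0..1  a  (1B, 1-aligned); 1..2  c  (1B, 1-aligned); 2..3  h  (1B, 1-aligned); 3..8  -- padding (5B); 8..16  d  (8B, 8-aligned); 16..24  b  (8B, 8-aligned); sizeof = 24, alignof = 8
0..2  ammo  (2B, 2-aligned)
2..4  -- padding (2B)
4..8  z  (4B, 4-aligned)
8..12  hp  (4B, 4-aligned)
12..16  -- padding (4B)
16..24  y  (8B, 8-aligned)
24..35  x  (11B, 1-aligned)
35..40  -- padding (5B)
40..64  vx  (24B, 8-aligned)
64..73  cooldown  (9B, 1-aligned)
73..80  -- padding (7B)
80..88  score  (8B, 8-aligned)
sizeof = 88, alignof = 8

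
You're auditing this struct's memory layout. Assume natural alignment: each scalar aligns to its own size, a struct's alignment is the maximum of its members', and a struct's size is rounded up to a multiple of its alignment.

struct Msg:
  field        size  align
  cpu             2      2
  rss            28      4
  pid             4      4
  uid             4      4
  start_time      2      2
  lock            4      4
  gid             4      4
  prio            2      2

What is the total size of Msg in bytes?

56

0..2  cpu  (2B, 2-aligned)
2..4  -- padding (2B)
4..32  rss  (28B, 4-aligned)
32..36  pid  (4B, 4-aligned)
36..40  uid  (4B, 4-aligned)
40..42  start_time  (2B, 2-aligned)
42..44  -- padding (2B)
44..48  lock  (4B, 4-aligned)
48..52  gid  (4B, 4-aligned)
52..54  prio  (2B, 2-aligned)
54..56  -- tail padding (2B)
sizeof = 56, alignof = 4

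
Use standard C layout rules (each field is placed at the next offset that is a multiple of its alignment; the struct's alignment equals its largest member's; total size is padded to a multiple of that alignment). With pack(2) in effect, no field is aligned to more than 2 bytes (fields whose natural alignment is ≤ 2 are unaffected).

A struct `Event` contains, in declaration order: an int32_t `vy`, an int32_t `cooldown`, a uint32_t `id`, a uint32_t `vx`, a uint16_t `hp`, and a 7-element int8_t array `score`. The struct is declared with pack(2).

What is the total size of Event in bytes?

@0: vy [4B, align 2] → 4
@4: cooldown [4B, align 2] → 8
@8: id [4B, align 2] → 12
@12: vx [4B, align 2] → 16
@16: hp [2B, align 2] → 18
@18: score [7B, align 1] → 25
+1 tail pad (align 2)
size 26, align 2

26 bytes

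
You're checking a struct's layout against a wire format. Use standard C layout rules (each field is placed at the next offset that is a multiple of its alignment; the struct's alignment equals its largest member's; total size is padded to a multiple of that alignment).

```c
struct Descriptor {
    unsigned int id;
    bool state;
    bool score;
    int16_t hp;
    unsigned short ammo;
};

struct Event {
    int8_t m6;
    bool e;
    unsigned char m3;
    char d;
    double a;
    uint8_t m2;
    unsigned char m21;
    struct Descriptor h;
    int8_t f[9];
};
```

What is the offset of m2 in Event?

16

Descriptor: id at 0 (size 4, align 4) → ends 4; state at 4 (size 1, align 1) → ends 5; score at 5 (size 1, align 1) → ends 6; hp at 6 (size 2, align 2) → ends 8; ammo at 8 (size 2, align 2) → ends 10; tail pad 2 to reach multiple of 4; total 12 bytes, alignment 4
m6 at 0 (size 1, align 1) → ends 1
e at 1 (size 1, align 1) → ends 2
m3 at 2 (size 1, align 1) → ends 3
d at 3 (size 1, align 1) → ends 4
pad 4 to align 8 for a
a at 8 (size 8, align 8) → ends 16
m2 at 16 (size 1, align 1) → ends 17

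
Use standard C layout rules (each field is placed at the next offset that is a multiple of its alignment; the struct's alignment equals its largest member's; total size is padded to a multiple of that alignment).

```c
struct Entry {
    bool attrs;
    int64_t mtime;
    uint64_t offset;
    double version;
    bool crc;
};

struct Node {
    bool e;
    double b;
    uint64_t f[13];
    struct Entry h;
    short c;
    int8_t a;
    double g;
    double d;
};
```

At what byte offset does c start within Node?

Entry: 0..1  attrs  (1B, 1-aligned); 1..8  -- padding (7B); 8..16  mtime  (8B, 8-aligned); 16..24  offset  (8B, 8-aligned); 24..32  version  (8B, 8-aligned); 32..33  crc  (1B, 1-aligned); 33..40  -- tail padding (7B); sizeof = 40, alignof = 8
0..1  e  (1B, 1-aligned)
1..8  -- padding (7B)
8..16  b  (8B, 8-aligned)
16..120  f  (104B, 8-aligned)
120..160  h  (40B, 8-aligned)
160..162  c  (2B, 2-aligned)

160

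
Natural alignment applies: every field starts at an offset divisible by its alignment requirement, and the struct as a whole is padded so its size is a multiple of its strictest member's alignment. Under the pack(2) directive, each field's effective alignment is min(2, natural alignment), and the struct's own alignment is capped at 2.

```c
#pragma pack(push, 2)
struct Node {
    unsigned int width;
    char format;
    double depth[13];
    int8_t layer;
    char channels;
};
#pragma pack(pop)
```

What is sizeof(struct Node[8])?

@0: width [4B, align 2] → 4
@4: format [1B, align 1] → 5
+1 pad (align 2)
@6: depth [104B, align 2] → 110
@110: layer [1B, align 1] → 111
@111: channels [1B, align 1] → 112
size 112, align 2
array of 8: 8 × 112 = 896

896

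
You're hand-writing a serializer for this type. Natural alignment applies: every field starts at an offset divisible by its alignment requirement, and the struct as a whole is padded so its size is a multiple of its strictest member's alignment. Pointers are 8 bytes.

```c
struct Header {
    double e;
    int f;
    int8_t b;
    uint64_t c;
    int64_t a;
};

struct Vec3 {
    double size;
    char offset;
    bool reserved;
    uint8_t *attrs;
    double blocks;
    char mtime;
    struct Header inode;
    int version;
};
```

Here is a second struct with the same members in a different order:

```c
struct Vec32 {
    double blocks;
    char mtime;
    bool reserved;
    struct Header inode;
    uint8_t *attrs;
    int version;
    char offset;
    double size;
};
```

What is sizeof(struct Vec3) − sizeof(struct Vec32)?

Header: e at 0 (size 8, align 8) → ends 8; f at 8 (size 4, align 4) → ends 12; b at 12 (size 1, align 1) → ends 13; pad 3 to align 8 for c; c at 16 (size 8, align 8) → ends 24; a at 24 (size 8, align 8) → ends 32; total 32 bytes, alignment 8
size at 0 (size 8, align 8) → ends 8
offset at 8 (size 1, align 1) → ends 9
reserved at 9 (size 1, align 1) → ends 10
pad 6 to align 8 for attrs
attrs at 16 (size 8, align 8) → ends 24
blocks at 24 (size 8, align 8) → ends 32
mtime at 32 (size 1, align 1) → ends 33
pad 7 to align 8 for inode
inode at 40 (size 32, align 8) → ends 72
version at 72 (size 4, align 4) → ends 76
tail pad 4 to reach multiple of 8
total 80 bytes, alignment 8
— Vec32 —
blocks at 0 (size 8, align 8) → ends 8
mtime at 8 (size 1, align 1) → ends 9
reserved at 9 (size 1, align 1) → ends 10
pad 6 to align 8 for inode
inode at 16 (size 32, align 8) → ends 48
attrs at 48 (size 8, align 8) → ends 56
version at 56 (size 4, align 4) → ends 60
offset at 60 (size 1, align 1) → ends 61
pad 3 to align 8 for size
size at 64 (size 8, align 8) → ends 72
total 72 bytes, alignment 8
80 − 72 = 8

8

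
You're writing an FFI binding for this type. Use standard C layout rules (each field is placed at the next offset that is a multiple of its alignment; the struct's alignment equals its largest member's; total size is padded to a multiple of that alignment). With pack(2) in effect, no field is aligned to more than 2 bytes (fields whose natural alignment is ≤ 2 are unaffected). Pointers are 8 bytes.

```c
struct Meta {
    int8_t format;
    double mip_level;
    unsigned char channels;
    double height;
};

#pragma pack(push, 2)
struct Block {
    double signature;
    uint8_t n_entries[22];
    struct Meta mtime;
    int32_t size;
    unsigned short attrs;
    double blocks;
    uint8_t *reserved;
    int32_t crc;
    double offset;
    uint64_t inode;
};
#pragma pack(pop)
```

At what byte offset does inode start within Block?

Meta: @0: format [1B, align 1] → 1; +7 pad (align 8); @8: mip_level [8B, align 8] → 16; @16: channels [1B, align 1] → 17; +7 pad (align 8); @24: height [8B, align 8] → 32; size 32, align 8
@0: signature [8B, align 2] → 8
@8: n_entries [22B, align 1] → 30
@30: mtime [32B, align 2] → 62
@62: size [4B, align 2] → 66
@66: attrs [2B, align 2] → 68
@68: blocks [8B, align 2] → 76
@76: reserved [8B, align 2] → 84
@84: crc [4B, align 2] → 88
@88: offset [8B, align 2] → 96
@96: inode [8B, align 2] → 104

96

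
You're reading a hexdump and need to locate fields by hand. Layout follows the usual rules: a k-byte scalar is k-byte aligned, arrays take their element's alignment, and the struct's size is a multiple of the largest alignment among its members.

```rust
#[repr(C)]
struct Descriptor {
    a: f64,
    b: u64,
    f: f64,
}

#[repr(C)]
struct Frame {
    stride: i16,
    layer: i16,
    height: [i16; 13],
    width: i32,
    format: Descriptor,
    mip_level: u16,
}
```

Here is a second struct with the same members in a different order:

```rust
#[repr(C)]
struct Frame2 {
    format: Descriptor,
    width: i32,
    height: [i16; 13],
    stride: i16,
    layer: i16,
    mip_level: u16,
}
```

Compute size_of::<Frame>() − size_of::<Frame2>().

Descriptor: 0..8  a  (8B, 8-aligned); 8..16  b  (8B, 8-aligned); 16..24  f  (8B, 8-aligned); sizeof = 24, alignof = 8
0..2  stride  (2B, 2-aligned)
2..4  layer  (2B, 2-aligned)
4..30  height  (26B, 2-aligned)
30..32  -- padding (2B)
32..36  width  (4B, 4-aligned)
36..40  -- padding (4B)
40..64  format  (24B, 8-aligned)
64..66  mip_level  (2B, 2-aligned)
66..72  -- tail padding (6B)
sizeof = 72, alignof = 8
— Frame2 —
0..24  format  (24B, 8-aligned)
24..28  width  (4B, 4-aligned)
28..54  height  (26B, 2-aligned)
54..56  stride  (2B, 2-aligned)
56..58  layer  (2B, 2-aligned)
58..60  mip_level  (2B, 2-aligned)
60..64  -- tail padding (4B)
sizeof = 64, alignof = 8
72 − 64 = 8

8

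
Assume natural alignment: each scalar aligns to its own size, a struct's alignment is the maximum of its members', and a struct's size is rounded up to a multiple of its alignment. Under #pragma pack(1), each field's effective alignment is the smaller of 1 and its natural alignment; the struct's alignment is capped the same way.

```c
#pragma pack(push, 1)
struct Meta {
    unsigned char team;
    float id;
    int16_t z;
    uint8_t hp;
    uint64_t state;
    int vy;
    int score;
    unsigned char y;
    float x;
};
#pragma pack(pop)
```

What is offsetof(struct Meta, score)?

0..1  team  (1B, 1-aligned)
1..5  id  (4B, 1-aligned)
5..7  z  (2B, 1-aligned)
7..8  hp  (1B, 1-aligned)
8..16  state  (8B, 1-aligned)
16..20  vy  (4B, 1-aligned)
20..24  score  (4B, 1-aligned)

20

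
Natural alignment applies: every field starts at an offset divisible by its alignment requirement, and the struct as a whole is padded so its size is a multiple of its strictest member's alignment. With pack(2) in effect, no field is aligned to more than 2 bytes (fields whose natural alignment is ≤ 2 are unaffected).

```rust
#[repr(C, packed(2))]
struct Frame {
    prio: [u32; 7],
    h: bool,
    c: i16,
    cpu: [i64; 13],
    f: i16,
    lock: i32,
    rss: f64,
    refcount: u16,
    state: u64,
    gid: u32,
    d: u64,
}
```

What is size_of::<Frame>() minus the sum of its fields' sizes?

prio at 0 (size 28, align 2) → ends 28
h at 28 (size 1, align 1) → ends 29
pad 1 to align 2 for c
c at 30 (size 2, align 2) → ends 32
cpu at 32 (size 104, align 2) → ends 136
f at 136 (size 2, align 2) → ends 138
lock at 138 (size 4, align 2) → ends 142
rss at 142 (size 8, align 2) → ends 150
refcount at 150 (size 2, align 2) → ends 152
state at 152 (size 8, align 2) → ends 160
gid at 160 (size 4, align 2) → ends 164
d at 164 (size 8, align 2) → ends 172
total 172 bytes, alignment 2
data bytes 171, size 172 → padding 1

1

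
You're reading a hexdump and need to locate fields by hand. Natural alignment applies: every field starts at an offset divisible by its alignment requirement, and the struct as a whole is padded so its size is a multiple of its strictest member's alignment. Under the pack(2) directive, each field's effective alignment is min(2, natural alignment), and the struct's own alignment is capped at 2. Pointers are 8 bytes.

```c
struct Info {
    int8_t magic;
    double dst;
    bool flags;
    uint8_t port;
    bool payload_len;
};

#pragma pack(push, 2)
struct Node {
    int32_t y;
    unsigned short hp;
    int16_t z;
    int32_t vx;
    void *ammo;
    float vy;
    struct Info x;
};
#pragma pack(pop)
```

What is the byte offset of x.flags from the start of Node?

40

Info: 0..1  magic  (1B, 1-aligned); 1..8  -- padding (7B); 8..16  dst  (8B, 8-aligned); 16..17  flags  (1B, 1-aligned); 17..18  port  (1B, 1-aligned); 18..19  payload_len  (1B, 1-aligned); 19..24  -- tail padding (5B); sizeof = 24, alignof = 8
0..4  y  (4B, 2-aligned)
4..6  hp  (2B, 2-aligned)
6..8  z  (2B, 2-aligned)
8..12  vx  (4B, 2-aligned)
12..20  ammo  (8B, 2-aligned)
20..24  vy  (4B, 2-aligned)
24..48  x  (24B, 2-aligned)
within Info: flags at 16
24 + 16 = 40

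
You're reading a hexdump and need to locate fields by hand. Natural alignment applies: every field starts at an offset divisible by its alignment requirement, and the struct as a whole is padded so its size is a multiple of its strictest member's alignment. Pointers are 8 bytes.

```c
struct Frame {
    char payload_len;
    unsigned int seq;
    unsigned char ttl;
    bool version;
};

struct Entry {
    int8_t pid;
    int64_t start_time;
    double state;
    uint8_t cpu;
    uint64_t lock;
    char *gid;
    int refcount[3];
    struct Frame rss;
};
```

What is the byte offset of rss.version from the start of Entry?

69

Frame: payload_len at 0 (size 1, align 1) → ends 1; pad 3 to align 4 for seq; seq at 4 (size 4, align 4) → ends 8; ttl at 8 (size 1, align 1) → ends 9; version at 9 (size 1, align 1) → ends 10; tail pad 2 to reach multiple of 4; total 12 bytes, alignment 4
pid at 0 (size 1, align 1) → ends 1
pad 7 to align 8 for start_time
start_time at 8 (size 8, align 8) → ends 16
state at 16 (size 8, align 8) → ends 24
cpu at 24 (size 1, align 1) → ends 25
pad 7 to align 8 for lock
lock at 32 (size 8, align 8) → ends 40
gid at 40 (size 8, align 8) → ends 48
refcount at 48 (size 12, align 4) → ends 60
rss at 60 (size 12, align 4) → ends 72
within Frame: version at 9
60 + 9 = 69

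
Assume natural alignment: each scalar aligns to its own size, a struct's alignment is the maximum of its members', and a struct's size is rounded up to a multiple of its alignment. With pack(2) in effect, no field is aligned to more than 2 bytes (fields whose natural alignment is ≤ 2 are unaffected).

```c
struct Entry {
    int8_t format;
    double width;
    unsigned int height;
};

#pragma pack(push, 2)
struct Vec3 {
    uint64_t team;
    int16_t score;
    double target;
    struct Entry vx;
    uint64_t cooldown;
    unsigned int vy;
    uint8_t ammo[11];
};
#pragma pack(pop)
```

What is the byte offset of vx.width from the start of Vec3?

26

Entry: 0..1  format  (1B, 1-aligned); 1..8  -- padding (7B); 8..16  width  (8B, 8-aligned); 16..20  height  (4B, 4-aligned); 20..24  -- tail padding (4B); sizeof = 24, alignof = 8
0..8  team  (8B, 2-aligned)
8..10  score  (2B, 2-aligned)
10..18  target  (8B, 2-aligned)
18..42  vx  (24B, 2-aligned)
within Entry: width at 8
18 + 8 = 26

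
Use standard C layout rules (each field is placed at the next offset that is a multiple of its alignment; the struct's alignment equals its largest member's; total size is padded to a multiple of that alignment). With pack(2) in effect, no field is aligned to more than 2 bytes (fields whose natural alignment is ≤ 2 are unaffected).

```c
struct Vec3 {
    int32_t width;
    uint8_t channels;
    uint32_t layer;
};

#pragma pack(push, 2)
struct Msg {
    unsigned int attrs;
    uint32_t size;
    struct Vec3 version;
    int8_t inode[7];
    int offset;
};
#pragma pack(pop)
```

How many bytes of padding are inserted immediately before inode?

0

Vec3: width at 0 (size 4, align 4) → ends 4; channels at 4 (size 1, align 1) → ends 5; pad 3 to align 4 for layer; layer at 8 (size 4, align 4) → ends 12; total 12 bytes, alignment 4
attrs at 0 (size 4, align 2) → ends 4
size at 4 (size 4, align 2) → ends 8
version at 8 (size 12, align 2) → ends 20
inode at 20 (size 7, align 1) → ends 27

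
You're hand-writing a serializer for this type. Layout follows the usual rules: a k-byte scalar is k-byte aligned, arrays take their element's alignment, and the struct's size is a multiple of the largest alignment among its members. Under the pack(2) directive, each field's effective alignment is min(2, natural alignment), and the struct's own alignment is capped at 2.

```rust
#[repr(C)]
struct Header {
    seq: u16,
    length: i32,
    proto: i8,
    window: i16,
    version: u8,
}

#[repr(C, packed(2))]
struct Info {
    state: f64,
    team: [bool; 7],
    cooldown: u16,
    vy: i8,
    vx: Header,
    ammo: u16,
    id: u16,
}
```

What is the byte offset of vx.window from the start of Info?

Header: seq at 0 (size 2, align 2) → ends 2; pad 2 to align 4 for length; length at 4 (size 4, align 4) → ends 8; proto at 8 (size 1, align 1) → ends 9; pad 1 to align 2 for window; window at 10 (size 2, align 2) → ends 12; version at 12 (size 1, align 1) → ends 13; tail pad 3 to reach multiple of 4; total 16 bytes, alignment 4
state at 0 (size 8, align 2) → ends 8
team at 8 (size 7, align 1) → ends 15
pad 1 to align 2 for cooldown
cooldown at 16 (size 2, align 2) → ends 18
vy at 18 (size 1, align 1) → ends 19
pad 1 to align 2 for vx
vx at 20 (size 16, align 2) → ends 36
within Header: window at 10
20 + 10 = 30

30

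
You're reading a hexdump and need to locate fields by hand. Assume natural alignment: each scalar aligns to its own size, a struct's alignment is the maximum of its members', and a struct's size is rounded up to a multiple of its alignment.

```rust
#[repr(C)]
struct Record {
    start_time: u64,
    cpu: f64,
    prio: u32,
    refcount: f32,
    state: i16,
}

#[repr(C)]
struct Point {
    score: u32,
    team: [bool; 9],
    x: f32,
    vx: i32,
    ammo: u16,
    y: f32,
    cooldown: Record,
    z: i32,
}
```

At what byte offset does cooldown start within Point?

32

Record: start_time at 0 (size 8, align 8) → ends 8; cpu at 8 (size 8, align 8) → ends 16; prio at 16 (size 4, align 4) → ends 20; refcount at 20 (size 4, align 4) → ends 24; state at 24 (size 2, align 2) → ends 26; tail pad 6 to reach multiple of 8; total 32 bytes, alignment 8
score at 0 (size 4, align 4) → ends 4
team at 4 (size 9, align 1) → ends 13
pad 3 to align 4 for x
x at 16 (size 4, align 4) → ends 20
vx at 20 (size 4, align 4) → ends 24
ammo at 24 (size 2, align 2) → ends 26
pad 2 to align 4 for y
y at 28 (size 4, align 4) → ends 32
cooldown at 32 (size 32, align 8) → ends 64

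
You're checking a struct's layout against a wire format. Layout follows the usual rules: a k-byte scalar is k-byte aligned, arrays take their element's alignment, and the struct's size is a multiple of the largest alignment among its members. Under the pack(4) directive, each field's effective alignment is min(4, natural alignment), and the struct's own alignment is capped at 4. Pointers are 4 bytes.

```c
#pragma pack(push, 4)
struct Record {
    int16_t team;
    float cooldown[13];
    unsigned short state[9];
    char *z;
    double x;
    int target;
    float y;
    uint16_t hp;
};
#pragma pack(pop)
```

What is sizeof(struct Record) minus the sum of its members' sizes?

6

@0: team [2B, align 2] → 2
+2 pad (align 4)
@4: cooldown [52B, align 4] → 56
@56: state [18B, align 2] → 74
+2 pad (align 4)
@76: z [4B, align 4] → 80
@80: x [8B, align 4] → 88
@88: target [4B, align 4] → 92
@92: y [4B, align 4] → 96
@96: hp [2B, align 2] → 98
+2 tail pad (align 4)
size 100, align 4
data bytes 94, size 100 → padding 6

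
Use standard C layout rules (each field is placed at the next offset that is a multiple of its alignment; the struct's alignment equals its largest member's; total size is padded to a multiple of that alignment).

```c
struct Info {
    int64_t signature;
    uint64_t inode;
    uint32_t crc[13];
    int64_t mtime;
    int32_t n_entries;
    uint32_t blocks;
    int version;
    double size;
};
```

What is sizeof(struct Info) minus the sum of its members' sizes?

@0: signature [8B, align 8] → 8
@8: inode [8B, align 8] → 16
@16: crc [52B, align 4] → 68
+4 pad (align 8)
@72: mtime [8B, align 8] → 80
@80: n_entries [4B, align 4] → 84
@84: blocks [4B, align 4] → 88
@88: version [4B, align 4] → 92
+4 pad (align 8)
@96: size [8B, align 8] → 104
size 104, align 8
data bytes 96, size 104 → padding 8

8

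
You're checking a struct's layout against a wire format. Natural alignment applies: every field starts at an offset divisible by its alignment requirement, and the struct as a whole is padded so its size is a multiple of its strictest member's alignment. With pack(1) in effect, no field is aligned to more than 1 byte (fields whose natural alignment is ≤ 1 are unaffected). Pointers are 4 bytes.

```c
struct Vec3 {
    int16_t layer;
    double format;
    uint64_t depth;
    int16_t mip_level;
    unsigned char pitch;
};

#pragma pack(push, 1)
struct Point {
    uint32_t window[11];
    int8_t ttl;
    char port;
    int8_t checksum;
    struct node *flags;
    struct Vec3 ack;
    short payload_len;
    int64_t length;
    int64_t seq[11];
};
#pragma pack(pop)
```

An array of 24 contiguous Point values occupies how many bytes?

Vec3: @0: layer [2B, align 2] → 2; +6 pad (align 8); @8: format [8B, align 8] → 16; @16: depth [8B, align 8] → 24; @24: mip_level [2B, align 2] → 26; @26: pitch [1B, align 1] → 27; +5 tail pad (align 8); size 32, align 8
@0: window [44B, align 1] → 44
@44: ttl [1B, align 1] → 45
@45: port [1B, align 1] → 46
@46: checksum [1B, align 1] → 47
@47: flags [4B, align 1] → 51
@51: ack [32B, align 1] → 83
@83: payload_len [2B, align 1] → 85
@85: length [8B, align 1] → 93
@93: seq [88B, align 1] → 181
size 181, align 1
array of 24: 24 × 181 = 4344

4344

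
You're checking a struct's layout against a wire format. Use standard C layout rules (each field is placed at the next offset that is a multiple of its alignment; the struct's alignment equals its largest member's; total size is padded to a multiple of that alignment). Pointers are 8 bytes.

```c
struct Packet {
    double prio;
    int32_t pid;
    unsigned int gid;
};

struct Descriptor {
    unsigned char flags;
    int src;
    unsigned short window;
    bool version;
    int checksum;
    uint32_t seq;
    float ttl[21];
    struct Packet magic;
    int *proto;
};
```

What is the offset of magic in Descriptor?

104

Packet: 0..8  prio  (8B, 8-aligned); 8..12  pid  (4B, 4-aligned); 12..16  gid  (4B, 4-aligned); sizeof = 16, alignof = 8
0..1  flags  (1B, 1-aligned)
1..4  -- padding (3B)
4..8  src  (4B, 4-aligned)
8..10  window  (2B, 2-aligned)
10..11  version  (1B, 1-aligned)
11..12  -- padding (1B)
12..16  checksum  (4B, 4-aligned)
16..20  seq  (4B, 4-aligned)
20..104  ttl  (84B, 4-aligned)
104..120  magic  (16B, 8-aligned)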